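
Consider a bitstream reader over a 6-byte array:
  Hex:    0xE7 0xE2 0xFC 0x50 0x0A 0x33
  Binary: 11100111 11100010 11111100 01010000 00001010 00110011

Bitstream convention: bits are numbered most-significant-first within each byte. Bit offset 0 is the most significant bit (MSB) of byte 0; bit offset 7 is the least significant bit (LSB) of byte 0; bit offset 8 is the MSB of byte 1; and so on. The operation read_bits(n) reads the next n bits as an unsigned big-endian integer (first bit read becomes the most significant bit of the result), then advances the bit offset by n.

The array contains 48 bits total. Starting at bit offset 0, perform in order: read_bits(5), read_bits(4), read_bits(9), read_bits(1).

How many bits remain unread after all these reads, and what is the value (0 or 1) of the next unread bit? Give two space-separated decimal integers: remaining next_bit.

Read 1: bits[0:5] width=5 -> value=28 (bin 11100); offset now 5 = byte 0 bit 5; 43 bits remain
Read 2: bits[5:9] width=4 -> value=15 (bin 1111); offset now 9 = byte 1 bit 1; 39 bits remain
Read 3: bits[9:18] width=9 -> value=395 (bin 110001011); offset now 18 = byte 2 bit 2; 30 bits remain
Read 4: bits[18:19] width=1 -> value=1 (bin 1); offset now 19 = byte 2 bit 3; 29 bits remain

Answer: 29 1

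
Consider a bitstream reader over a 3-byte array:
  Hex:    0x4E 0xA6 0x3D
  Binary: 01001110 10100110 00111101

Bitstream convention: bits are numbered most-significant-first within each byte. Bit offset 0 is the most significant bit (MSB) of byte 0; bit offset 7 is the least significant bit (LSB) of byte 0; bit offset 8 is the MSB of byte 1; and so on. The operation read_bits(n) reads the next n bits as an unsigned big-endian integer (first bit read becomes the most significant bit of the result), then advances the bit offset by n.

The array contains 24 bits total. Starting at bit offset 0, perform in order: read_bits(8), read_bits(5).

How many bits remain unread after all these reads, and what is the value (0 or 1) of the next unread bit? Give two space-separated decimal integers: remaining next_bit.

Read 1: bits[0:8] width=8 -> value=78 (bin 01001110); offset now 8 = byte 1 bit 0; 16 bits remain
Read 2: bits[8:13] width=5 -> value=20 (bin 10100); offset now 13 = byte 1 bit 5; 11 bits remain

Answer: 11 1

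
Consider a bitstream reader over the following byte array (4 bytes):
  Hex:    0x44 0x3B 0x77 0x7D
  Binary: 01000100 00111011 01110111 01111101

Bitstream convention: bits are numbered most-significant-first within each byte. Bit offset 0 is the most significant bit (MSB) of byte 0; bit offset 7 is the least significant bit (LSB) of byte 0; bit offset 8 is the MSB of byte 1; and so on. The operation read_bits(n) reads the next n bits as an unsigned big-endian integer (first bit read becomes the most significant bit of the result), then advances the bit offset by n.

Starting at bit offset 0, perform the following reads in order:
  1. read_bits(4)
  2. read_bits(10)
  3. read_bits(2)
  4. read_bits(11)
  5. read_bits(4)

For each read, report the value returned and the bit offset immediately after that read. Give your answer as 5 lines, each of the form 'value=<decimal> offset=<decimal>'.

Answer: value=4 offset=4
value=270 offset=14
value=3 offset=16
value=955 offset=27
value=14 offset=31

Derivation:
Read 1: bits[0:4] width=4 -> value=4 (bin 0100); offset now 4 = byte 0 bit 4; 28 bits remain
Read 2: bits[4:14] width=10 -> value=270 (bin 0100001110); offset now 14 = byte 1 bit 6; 18 bits remain
Read 3: bits[14:16] width=2 -> value=3 (bin 11); offset now 16 = byte 2 bit 0; 16 bits remain
Read 4: bits[16:27] width=11 -> value=955 (bin 01110111011); offset now 27 = byte 3 bit 3; 5 bits remain
Read 5: bits[27:31] width=4 -> value=14 (bin 1110); offset now 31 = byte 3 bit 7; 1 bits remain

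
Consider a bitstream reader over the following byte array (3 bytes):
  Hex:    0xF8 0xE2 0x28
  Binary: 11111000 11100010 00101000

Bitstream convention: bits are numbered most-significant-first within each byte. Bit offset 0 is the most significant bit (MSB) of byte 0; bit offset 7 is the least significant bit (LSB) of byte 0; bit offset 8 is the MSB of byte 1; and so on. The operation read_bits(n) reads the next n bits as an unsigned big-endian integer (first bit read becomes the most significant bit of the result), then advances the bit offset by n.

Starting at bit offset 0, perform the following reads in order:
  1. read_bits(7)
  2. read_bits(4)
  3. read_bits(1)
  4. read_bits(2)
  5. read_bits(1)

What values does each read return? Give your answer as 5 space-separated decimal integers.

Read 1: bits[0:7] width=7 -> value=124 (bin 1111100); offset now 7 = byte 0 bit 7; 17 bits remain
Read 2: bits[7:11] width=4 -> value=7 (bin 0111); offset now 11 = byte 1 bit 3; 13 bits remain
Read 3: bits[11:12] width=1 -> value=0 (bin 0); offset now 12 = byte 1 bit 4; 12 bits remain
Read 4: bits[12:14] width=2 -> value=0 (bin 00); offset now 14 = byte 1 bit 6; 10 bits remain
Read 5: bits[14:15] width=1 -> value=1 (bin 1); offset now 15 = byte 1 bit 7; 9 bits remain

Answer: 124 7 0 0 1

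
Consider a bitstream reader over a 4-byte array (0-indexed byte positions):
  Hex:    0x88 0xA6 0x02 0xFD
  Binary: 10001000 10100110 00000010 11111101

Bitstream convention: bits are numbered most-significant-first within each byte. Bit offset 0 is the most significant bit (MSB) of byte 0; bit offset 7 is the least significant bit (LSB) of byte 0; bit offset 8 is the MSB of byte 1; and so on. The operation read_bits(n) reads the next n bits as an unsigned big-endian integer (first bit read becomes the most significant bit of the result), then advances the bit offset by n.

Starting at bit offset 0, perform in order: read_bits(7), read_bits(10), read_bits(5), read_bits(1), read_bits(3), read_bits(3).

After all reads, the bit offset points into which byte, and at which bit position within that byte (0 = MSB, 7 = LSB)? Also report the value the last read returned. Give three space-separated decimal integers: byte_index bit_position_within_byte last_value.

Answer: 3 5 7

Derivation:
Read 1: bits[0:7] width=7 -> value=68 (bin 1000100); offset now 7 = byte 0 bit 7; 25 bits remain
Read 2: bits[7:17] width=10 -> value=332 (bin 0101001100); offset now 17 = byte 2 bit 1; 15 bits remain
Read 3: bits[17:22] width=5 -> value=0 (bin 00000); offset now 22 = byte 2 bit 6; 10 bits remain
Read 4: bits[22:23] width=1 -> value=1 (bin 1); offset now 23 = byte 2 bit 7; 9 bits remain
Read 5: bits[23:26] width=3 -> value=3 (bin 011); offset now 26 = byte 3 bit 2; 6 bits remain
Read 6: bits[26:29] width=3 -> value=7 (bin 111); offset now 29 = byte 3 bit 5; 3 bits remain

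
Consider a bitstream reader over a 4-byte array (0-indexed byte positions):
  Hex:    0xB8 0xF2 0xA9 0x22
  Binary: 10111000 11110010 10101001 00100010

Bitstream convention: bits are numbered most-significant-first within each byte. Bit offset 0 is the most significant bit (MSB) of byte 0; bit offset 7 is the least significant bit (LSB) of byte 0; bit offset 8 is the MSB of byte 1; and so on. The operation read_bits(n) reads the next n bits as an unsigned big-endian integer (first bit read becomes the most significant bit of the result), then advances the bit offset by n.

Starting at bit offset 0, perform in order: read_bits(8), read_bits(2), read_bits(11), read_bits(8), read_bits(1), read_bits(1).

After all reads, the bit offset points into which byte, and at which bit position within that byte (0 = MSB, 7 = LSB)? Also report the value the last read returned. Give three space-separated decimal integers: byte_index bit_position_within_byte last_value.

Read 1: bits[0:8] width=8 -> value=184 (bin 10111000); offset now 8 = byte 1 bit 0; 24 bits remain
Read 2: bits[8:10] width=2 -> value=3 (bin 11); offset now 10 = byte 1 bit 2; 22 bits remain
Read 3: bits[10:21] width=11 -> value=1621 (bin 11001010101); offset now 21 = byte 2 bit 5; 11 bits remain
Read 4: bits[21:29] width=8 -> value=36 (bin 00100100); offset now 29 = byte 3 bit 5; 3 bits remain
Read 5: bits[29:30] width=1 -> value=0 (bin 0); offset now 30 = byte 3 bit 6; 2 bits remain
Read 6: bits[30:31] width=1 -> value=1 (bin 1); offset now 31 = byte 3 bit 7; 1 bits remain

Answer: 3 7 1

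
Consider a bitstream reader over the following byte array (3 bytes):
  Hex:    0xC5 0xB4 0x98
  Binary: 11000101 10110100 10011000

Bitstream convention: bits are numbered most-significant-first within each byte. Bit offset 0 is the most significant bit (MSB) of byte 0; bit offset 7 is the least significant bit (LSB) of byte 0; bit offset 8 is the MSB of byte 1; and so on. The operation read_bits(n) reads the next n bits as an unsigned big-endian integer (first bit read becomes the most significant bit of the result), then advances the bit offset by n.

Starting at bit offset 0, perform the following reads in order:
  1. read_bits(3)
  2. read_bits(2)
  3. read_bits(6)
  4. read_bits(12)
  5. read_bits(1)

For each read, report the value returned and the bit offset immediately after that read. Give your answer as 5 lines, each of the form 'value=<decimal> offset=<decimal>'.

Read 1: bits[0:3] width=3 -> value=6 (bin 110); offset now 3 = byte 0 bit 3; 21 bits remain
Read 2: bits[3:5] width=2 -> value=0 (bin 00); offset now 5 = byte 0 bit 5; 19 bits remain
Read 3: bits[5:11] width=6 -> value=45 (bin 101101); offset now 11 = byte 1 bit 3; 13 bits remain
Read 4: bits[11:23] width=12 -> value=2636 (bin 101001001100); offset now 23 = byte 2 bit 7; 1 bits remain
Read 5: bits[23:24] width=1 -> value=0 (bin 0); offset now 24 = byte 3 bit 0; 0 bits remain

Answer: value=6 offset=3
value=0 offset=5
value=45 offset=11
value=2636 offset=23
value=0 offset=24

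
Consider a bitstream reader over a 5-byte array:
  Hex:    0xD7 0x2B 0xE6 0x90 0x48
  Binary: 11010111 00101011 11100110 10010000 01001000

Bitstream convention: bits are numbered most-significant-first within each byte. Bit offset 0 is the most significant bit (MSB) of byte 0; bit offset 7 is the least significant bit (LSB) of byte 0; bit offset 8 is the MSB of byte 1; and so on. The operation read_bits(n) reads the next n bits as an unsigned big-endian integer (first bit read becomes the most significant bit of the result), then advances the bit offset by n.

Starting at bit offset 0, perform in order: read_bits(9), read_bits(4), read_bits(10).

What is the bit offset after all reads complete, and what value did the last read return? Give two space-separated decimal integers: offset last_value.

Read 1: bits[0:9] width=9 -> value=430 (bin 110101110); offset now 9 = byte 1 bit 1; 31 bits remain
Read 2: bits[9:13] width=4 -> value=5 (bin 0101); offset now 13 = byte 1 bit 5; 27 bits remain
Read 3: bits[13:23] width=10 -> value=499 (bin 0111110011); offset now 23 = byte 2 bit 7; 17 bits remain

Answer: 23 499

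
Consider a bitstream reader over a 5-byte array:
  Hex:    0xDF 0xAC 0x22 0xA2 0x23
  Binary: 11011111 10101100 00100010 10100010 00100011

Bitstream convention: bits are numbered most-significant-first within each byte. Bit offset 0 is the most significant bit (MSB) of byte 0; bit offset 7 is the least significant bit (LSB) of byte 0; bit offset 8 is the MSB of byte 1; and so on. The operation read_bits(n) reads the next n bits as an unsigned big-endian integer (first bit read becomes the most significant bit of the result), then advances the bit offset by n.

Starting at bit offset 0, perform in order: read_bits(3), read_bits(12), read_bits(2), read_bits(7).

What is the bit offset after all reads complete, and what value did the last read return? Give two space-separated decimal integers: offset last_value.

Answer: 24 34

Derivation:
Read 1: bits[0:3] width=3 -> value=6 (bin 110); offset now 3 = byte 0 bit 3; 37 bits remain
Read 2: bits[3:15] width=12 -> value=4054 (bin 111111010110); offset now 15 = byte 1 bit 7; 25 bits remain
Read 3: bits[15:17] width=2 -> value=0 (bin 00); offset now 17 = byte 2 bit 1; 23 bits remain
Read 4: bits[17:24] width=7 -> value=34 (bin 0100010); offset now 24 = byte 3 bit 0; 16 bits remain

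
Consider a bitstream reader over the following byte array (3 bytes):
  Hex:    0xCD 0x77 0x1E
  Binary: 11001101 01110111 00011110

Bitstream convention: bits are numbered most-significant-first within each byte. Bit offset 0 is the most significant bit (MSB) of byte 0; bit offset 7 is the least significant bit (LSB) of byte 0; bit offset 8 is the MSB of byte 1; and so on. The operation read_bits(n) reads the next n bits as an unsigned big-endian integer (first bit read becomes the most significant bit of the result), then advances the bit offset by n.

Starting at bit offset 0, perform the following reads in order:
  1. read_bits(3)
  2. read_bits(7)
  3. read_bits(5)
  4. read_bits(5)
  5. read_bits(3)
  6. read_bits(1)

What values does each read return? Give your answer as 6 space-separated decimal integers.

Answer: 6 53 27 17 7 0

Derivation:
Read 1: bits[0:3] width=3 -> value=6 (bin 110); offset now 3 = byte 0 bit 3; 21 bits remain
Read 2: bits[3:10] width=7 -> value=53 (bin 0110101); offset now 10 = byte 1 bit 2; 14 bits remain
Read 3: bits[10:15] width=5 -> value=27 (bin 11011); offset now 15 = byte 1 bit 7; 9 bits remain
Read 4: bits[15:20] width=5 -> value=17 (bin 10001); offset now 20 = byte 2 bit 4; 4 bits remain
Read 5: bits[20:23] width=3 -> value=7 (bin 111); offset now 23 = byte 2 bit 7; 1 bits remain
Read 6: bits[23:24] width=1 -> value=0 (bin 0); offset now 24 = byte 3 bit 0; 0 bits remain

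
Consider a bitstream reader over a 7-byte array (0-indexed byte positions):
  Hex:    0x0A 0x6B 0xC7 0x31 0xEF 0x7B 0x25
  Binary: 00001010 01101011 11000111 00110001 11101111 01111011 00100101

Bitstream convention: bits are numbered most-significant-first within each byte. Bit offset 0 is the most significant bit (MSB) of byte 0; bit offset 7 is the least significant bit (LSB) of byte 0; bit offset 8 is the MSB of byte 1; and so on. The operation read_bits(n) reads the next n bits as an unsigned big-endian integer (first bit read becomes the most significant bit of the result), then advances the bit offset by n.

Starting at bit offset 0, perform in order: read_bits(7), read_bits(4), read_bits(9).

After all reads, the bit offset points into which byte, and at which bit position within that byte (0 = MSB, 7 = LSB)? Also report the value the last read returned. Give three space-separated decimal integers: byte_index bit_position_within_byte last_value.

Read 1: bits[0:7] width=7 -> value=5 (bin 0000101); offset now 7 = byte 0 bit 7; 49 bits remain
Read 2: bits[7:11] width=4 -> value=3 (bin 0011); offset now 11 = byte 1 bit 3; 45 bits remain
Read 3: bits[11:20] width=9 -> value=188 (bin 010111100); offset now 20 = byte 2 bit 4; 36 bits remain

Answer: 2 4 188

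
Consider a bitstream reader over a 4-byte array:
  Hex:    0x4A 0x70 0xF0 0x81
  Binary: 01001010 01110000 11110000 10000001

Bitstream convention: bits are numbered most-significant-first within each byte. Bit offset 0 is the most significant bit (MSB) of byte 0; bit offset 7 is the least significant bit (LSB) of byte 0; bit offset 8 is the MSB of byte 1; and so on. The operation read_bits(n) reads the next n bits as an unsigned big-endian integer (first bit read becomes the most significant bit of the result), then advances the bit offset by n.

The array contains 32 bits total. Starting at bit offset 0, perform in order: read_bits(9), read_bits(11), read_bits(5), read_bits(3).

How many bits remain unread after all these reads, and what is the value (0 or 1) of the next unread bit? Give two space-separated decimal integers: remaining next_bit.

Read 1: bits[0:9] width=9 -> value=148 (bin 010010100); offset now 9 = byte 1 bit 1; 23 bits remain
Read 2: bits[9:20] width=11 -> value=1807 (bin 11100001111); offset now 20 = byte 2 bit 4; 12 bits remain
Read 3: bits[20:25] width=5 -> value=1 (bin 00001); offset now 25 = byte 3 bit 1; 7 bits remain
Read 4: bits[25:28] width=3 -> value=0 (bin 000); offset now 28 = byte 3 bit 4; 4 bits remain

Answer: 4 0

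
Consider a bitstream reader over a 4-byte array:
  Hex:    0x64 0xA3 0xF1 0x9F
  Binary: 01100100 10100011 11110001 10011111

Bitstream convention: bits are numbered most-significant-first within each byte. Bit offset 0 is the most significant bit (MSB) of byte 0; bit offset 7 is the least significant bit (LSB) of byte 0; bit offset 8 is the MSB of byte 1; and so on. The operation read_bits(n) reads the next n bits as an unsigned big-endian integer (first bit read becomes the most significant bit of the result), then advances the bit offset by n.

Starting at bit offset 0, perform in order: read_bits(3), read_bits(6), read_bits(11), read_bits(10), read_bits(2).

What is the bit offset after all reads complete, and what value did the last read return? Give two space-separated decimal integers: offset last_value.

Read 1: bits[0:3] width=3 -> value=3 (bin 011); offset now 3 = byte 0 bit 3; 29 bits remain
Read 2: bits[3:9] width=6 -> value=9 (bin 001001); offset now 9 = byte 1 bit 1; 23 bits remain
Read 3: bits[9:20] width=11 -> value=575 (bin 01000111111); offset now 20 = byte 2 bit 4; 12 bits remain
Read 4: bits[20:30] width=10 -> value=103 (bin 0001100111); offset now 30 = byte 3 bit 6; 2 bits remain
Read 5: bits[30:32] width=2 -> value=3 (bin 11); offset now 32 = byte 4 bit 0; 0 bits remain

Answer: 32 3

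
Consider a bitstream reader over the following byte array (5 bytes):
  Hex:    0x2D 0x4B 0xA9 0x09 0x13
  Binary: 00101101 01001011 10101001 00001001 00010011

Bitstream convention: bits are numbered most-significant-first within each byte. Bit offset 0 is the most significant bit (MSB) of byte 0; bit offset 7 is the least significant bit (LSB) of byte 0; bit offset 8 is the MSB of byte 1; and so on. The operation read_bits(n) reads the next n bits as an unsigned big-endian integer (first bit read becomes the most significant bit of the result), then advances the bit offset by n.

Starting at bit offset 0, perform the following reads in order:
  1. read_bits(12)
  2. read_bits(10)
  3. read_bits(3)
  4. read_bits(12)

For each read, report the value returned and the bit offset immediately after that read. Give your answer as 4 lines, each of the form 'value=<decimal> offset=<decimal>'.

Answer: value=724 offset=12
value=746 offset=22
value=2 offset=25
value=290 offset=37

Derivation:
Read 1: bits[0:12] width=12 -> value=724 (bin 001011010100); offset now 12 = byte 1 bit 4; 28 bits remain
Read 2: bits[12:22] width=10 -> value=746 (bin 1011101010); offset now 22 = byte 2 bit 6; 18 bits remain
Read 3: bits[22:25] width=3 -> value=2 (bin 010); offset now 25 = byte 3 bit 1; 15 bits remain
Read 4: bits[25:37] width=12 -> value=290 (bin 000100100010); offset now 37 = byte 4 bit 5; 3 bits remain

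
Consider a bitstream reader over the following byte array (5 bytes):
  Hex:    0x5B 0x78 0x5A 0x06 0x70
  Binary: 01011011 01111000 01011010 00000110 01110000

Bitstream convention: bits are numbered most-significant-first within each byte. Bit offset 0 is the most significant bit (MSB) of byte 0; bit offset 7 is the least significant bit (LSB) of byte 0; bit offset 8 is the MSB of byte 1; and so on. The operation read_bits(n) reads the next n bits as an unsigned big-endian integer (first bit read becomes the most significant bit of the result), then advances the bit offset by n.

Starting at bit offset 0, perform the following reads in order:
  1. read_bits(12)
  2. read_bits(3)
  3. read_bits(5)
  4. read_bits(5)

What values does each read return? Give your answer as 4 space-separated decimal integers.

Read 1: bits[0:12] width=12 -> value=1463 (bin 010110110111); offset now 12 = byte 1 bit 4; 28 bits remain
Read 2: bits[12:15] width=3 -> value=4 (bin 100); offset now 15 = byte 1 bit 7; 25 bits remain
Read 3: bits[15:20] width=5 -> value=5 (bin 00101); offset now 20 = byte 2 bit 4; 20 bits remain
Read 4: bits[20:25] width=5 -> value=20 (bin 10100); offset now 25 = byte 3 bit 1; 15 bits remain

Answer: 1463 4 5 20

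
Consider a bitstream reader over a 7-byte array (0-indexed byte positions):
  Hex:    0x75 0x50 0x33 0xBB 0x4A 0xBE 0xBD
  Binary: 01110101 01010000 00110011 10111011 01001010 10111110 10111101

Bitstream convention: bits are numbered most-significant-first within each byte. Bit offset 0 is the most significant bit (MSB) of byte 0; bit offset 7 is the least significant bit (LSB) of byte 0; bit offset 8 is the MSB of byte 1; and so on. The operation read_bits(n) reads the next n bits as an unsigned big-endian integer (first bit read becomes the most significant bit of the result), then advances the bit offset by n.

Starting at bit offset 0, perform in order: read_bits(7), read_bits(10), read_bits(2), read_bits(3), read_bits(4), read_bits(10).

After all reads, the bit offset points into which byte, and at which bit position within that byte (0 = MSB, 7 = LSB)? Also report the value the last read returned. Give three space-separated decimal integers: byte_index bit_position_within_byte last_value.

Read 1: bits[0:7] width=7 -> value=58 (bin 0111010); offset now 7 = byte 0 bit 7; 49 bits remain
Read 2: bits[7:17] width=10 -> value=672 (bin 1010100000); offset now 17 = byte 2 bit 1; 39 bits remain
Read 3: bits[17:19] width=2 -> value=1 (bin 01); offset now 19 = byte 2 bit 3; 37 bits remain
Read 4: bits[19:22] width=3 -> value=4 (bin 100); offset now 22 = byte 2 bit 6; 34 bits remain
Read 5: bits[22:26] width=4 -> value=14 (bin 1110); offset now 26 = byte 3 bit 2; 30 bits remain
Read 6: bits[26:36] width=10 -> value=948 (bin 1110110100); offset now 36 = byte 4 bit 4; 20 bits remain

Answer: 4 4 948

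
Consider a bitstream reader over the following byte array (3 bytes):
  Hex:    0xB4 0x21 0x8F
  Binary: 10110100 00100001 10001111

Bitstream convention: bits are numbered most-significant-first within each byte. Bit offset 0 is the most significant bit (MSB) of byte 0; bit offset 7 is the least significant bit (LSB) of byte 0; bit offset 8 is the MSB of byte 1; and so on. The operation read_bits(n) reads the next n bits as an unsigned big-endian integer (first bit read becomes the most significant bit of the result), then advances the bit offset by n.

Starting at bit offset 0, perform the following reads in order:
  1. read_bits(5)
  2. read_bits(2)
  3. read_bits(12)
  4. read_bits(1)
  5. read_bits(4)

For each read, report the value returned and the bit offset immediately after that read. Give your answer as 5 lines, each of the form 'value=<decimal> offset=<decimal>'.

Answer: value=22 offset=5
value=2 offset=7
value=268 offset=19
value=0 offset=20
value=15 offset=24

Derivation:
Read 1: bits[0:5] width=5 -> value=22 (bin 10110); offset now 5 = byte 0 bit 5; 19 bits remain
Read 2: bits[5:7] width=2 -> value=2 (bin 10); offset now 7 = byte 0 bit 7; 17 bits remain
Read 3: bits[7:19] width=12 -> value=268 (bin 000100001100); offset now 19 = byte 2 bit 3; 5 bits remain
Read 4: bits[19:20] width=1 -> value=0 (bin 0); offset now 20 = byte 2 bit 4; 4 bits remain
Read 5: bits[20:24] width=4 -> value=15 (bin 1111); offset now 24 = byte 3 bit 0; 0 bits remain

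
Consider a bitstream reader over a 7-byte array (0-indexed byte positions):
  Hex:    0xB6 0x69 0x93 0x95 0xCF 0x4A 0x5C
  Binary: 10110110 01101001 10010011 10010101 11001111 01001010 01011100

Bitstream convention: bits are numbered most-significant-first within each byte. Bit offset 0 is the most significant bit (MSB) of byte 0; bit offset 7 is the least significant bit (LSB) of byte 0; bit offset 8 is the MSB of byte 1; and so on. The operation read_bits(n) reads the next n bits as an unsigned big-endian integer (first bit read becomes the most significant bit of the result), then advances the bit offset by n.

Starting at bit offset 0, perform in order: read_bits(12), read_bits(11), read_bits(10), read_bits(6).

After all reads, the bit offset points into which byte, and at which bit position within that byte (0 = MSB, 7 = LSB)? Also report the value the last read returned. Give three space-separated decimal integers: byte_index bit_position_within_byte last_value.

Answer: 4 7 39

Derivation:
Read 1: bits[0:12] width=12 -> value=2918 (bin 101101100110); offset now 12 = byte 1 bit 4; 44 bits remain
Read 2: bits[12:23] width=11 -> value=1225 (bin 10011001001); offset now 23 = byte 2 bit 7; 33 bits remain
Read 3: bits[23:33] width=10 -> value=811 (bin 1100101011); offset now 33 = byte 4 bit 1; 23 bits remain
Read 4: bits[33:39] width=6 -> value=39 (bin 100111); offset now 39 = byte 4 bit 7; 17 bits remain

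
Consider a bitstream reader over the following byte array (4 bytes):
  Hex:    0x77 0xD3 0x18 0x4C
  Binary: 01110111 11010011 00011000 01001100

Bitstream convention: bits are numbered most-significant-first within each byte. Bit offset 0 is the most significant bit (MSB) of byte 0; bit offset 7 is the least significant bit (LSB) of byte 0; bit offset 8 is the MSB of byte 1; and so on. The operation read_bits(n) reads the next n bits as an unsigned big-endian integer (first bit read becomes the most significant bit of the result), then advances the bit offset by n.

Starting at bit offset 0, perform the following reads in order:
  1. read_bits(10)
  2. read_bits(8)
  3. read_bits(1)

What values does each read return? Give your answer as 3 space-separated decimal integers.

Read 1: bits[0:10] width=10 -> value=479 (bin 0111011111); offset now 10 = byte 1 bit 2; 22 bits remain
Read 2: bits[10:18] width=8 -> value=76 (bin 01001100); offset now 18 = byte 2 bit 2; 14 bits remain
Read 3: bits[18:19] width=1 -> value=0 (bin 0); offset now 19 = byte 2 bit 3; 13 bits remain

Answer: 479 76 0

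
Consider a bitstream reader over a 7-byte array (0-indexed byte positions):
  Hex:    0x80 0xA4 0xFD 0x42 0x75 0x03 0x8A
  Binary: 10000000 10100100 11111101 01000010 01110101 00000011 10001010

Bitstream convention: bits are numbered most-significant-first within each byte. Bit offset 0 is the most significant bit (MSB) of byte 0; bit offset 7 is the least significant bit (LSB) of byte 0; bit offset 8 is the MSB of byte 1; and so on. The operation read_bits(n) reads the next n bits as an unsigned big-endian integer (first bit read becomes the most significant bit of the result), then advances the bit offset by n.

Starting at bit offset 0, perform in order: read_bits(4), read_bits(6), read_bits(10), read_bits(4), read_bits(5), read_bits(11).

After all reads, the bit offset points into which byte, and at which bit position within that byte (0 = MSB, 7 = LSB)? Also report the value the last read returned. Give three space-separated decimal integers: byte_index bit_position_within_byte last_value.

Read 1: bits[0:4] width=4 -> value=8 (bin 1000); offset now 4 = byte 0 bit 4; 52 bits remain
Read 2: bits[4:10] width=6 -> value=2 (bin 000010); offset now 10 = byte 1 bit 2; 46 bits remain
Read 3: bits[10:20] width=10 -> value=591 (bin 1001001111); offset now 20 = byte 2 bit 4; 36 bits remain
Read 4: bits[20:24] width=4 -> value=13 (bin 1101); offset now 24 = byte 3 bit 0; 32 bits remain
Read 5: bits[24:29] width=5 -> value=8 (bin 01000); offset now 29 = byte 3 bit 5; 27 bits remain
Read 6: bits[29:40] width=11 -> value=629 (bin 01001110101); offset now 40 = byte 5 bit 0; 16 bits remain

Answer: 5 0 629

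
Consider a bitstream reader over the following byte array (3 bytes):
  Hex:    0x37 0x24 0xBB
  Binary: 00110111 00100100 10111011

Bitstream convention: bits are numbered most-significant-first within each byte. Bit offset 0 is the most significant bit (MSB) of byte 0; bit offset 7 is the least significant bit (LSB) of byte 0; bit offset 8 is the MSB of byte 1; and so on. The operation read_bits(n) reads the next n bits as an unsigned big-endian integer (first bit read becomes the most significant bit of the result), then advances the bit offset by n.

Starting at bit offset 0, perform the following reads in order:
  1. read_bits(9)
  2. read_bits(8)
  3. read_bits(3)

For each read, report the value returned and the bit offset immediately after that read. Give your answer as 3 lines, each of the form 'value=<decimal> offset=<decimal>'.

Answer: value=110 offset=9
value=73 offset=17
value=3 offset=20

Derivation:
Read 1: bits[0:9] width=9 -> value=110 (bin 001101110); offset now 9 = byte 1 bit 1; 15 bits remain
Read 2: bits[9:17] width=8 -> value=73 (bin 01001001); offset now 17 = byte 2 bit 1; 7 bits remain
Read 3: bits[17:20] width=3 -> value=3 (bin 011); offset now 20 = byte 2 bit 4; 4 bits remain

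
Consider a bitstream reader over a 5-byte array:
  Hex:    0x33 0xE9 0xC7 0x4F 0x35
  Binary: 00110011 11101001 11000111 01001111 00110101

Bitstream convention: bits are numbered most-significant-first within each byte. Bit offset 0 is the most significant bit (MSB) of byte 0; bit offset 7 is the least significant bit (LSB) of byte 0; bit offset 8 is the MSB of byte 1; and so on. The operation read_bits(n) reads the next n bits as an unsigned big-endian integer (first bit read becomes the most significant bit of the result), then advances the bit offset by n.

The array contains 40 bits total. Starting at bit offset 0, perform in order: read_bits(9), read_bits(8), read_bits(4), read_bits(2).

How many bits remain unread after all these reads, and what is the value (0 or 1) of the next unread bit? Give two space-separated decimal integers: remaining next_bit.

Answer: 17 1

Derivation:
Read 1: bits[0:9] width=9 -> value=103 (bin 001100111); offset now 9 = byte 1 bit 1; 31 bits remain
Read 2: bits[9:17] width=8 -> value=211 (bin 11010011); offset now 17 = byte 2 bit 1; 23 bits remain
Read 3: bits[17:21] width=4 -> value=8 (bin 1000); offset now 21 = byte 2 bit 5; 19 bits remain
Read 4: bits[21:23] width=2 -> value=3 (bin 11); offset now 23 = byte 2 bit 7; 17 bits remain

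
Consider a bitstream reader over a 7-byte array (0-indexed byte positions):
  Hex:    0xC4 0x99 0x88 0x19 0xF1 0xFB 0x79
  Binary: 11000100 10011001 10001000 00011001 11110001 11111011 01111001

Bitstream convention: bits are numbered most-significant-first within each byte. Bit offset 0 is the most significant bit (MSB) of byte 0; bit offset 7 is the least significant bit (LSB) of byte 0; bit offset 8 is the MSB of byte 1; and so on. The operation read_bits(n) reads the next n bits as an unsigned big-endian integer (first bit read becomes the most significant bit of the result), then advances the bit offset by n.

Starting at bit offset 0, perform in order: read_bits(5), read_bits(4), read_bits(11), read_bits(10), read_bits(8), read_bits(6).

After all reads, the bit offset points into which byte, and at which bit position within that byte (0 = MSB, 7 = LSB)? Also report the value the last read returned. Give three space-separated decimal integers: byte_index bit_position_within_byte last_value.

Answer: 5 4 31

Derivation:
Read 1: bits[0:5] width=5 -> value=24 (bin 11000); offset now 5 = byte 0 bit 5; 51 bits remain
Read 2: bits[5:9] width=4 -> value=9 (bin 1001); offset now 9 = byte 1 bit 1; 47 bits remain
Read 3: bits[9:20] width=11 -> value=408 (bin 00110011000); offset now 20 = byte 2 bit 4; 36 bits remain
Read 4: bits[20:30] width=10 -> value=518 (bin 1000000110); offset now 30 = byte 3 bit 6; 26 bits remain
Read 5: bits[30:38] width=8 -> value=124 (bin 01111100); offset now 38 = byte 4 bit 6; 18 bits remain
Read 6: bits[38:44] width=6 -> value=31 (bin 011111); offset now 44 = byte 5 bit 4; 12 bits remain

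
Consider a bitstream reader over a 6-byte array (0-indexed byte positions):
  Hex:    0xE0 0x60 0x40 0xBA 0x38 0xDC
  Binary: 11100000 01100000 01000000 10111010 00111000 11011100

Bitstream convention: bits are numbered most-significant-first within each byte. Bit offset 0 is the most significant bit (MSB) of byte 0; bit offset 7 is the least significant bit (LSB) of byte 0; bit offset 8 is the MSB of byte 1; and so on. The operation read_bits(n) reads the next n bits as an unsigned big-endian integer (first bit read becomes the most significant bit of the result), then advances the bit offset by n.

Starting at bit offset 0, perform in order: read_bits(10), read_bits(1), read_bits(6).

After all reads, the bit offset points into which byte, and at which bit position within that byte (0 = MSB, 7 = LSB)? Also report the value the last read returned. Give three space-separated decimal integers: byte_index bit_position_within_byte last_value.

Answer: 2 1 0

Derivation:
Read 1: bits[0:10] width=10 -> value=897 (bin 1110000001); offset now 10 = byte 1 bit 2; 38 bits remain
Read 2: bits[10:11] width=1 -> value=1 (bin 1); offset now 11 = byte 1 bit 3; 37 bits remain
Read 3: bits[11:17] width=6 -> value=0 (bin 000000); offset now 17 = byte 2 bit 1; 31 bits remain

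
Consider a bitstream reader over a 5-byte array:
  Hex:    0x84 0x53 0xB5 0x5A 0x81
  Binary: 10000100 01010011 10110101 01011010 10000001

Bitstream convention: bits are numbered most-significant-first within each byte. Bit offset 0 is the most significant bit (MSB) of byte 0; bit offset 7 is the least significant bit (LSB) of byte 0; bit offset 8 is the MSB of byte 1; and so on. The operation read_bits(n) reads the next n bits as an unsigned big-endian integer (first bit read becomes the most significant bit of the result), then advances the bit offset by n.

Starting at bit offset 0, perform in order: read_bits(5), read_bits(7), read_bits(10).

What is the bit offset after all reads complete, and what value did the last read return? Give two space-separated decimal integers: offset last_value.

Read 1: bits[0:5] width=5 -> value=16 (bin 10000); offset now 5 = byte 0 bit 5; 35 bits remain
Read 2: bits[5:12] width=7 -> value=69 (bin 1000101); offset now 12 = byte 1 bit 4; 28 bits remain
Read 3: bits[12:22] width=10 -> value=237 (bin 0011101101); offset now 22 = byte 2 bit 6; 18 bits remain

Answer: 22 237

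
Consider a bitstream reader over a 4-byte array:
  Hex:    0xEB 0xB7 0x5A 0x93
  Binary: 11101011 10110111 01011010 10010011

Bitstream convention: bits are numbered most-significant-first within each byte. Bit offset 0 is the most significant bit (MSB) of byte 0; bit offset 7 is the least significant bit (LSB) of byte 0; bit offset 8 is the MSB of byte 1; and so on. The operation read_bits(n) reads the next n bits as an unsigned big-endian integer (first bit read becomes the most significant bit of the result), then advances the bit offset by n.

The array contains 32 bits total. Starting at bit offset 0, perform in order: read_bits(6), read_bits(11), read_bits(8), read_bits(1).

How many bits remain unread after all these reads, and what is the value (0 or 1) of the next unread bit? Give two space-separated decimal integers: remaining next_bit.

Read 1: bits[0:6] width=6 -> value=58 (bin 111010); offset now 6 = byte 0 bit 6; 26 bits remain
Read 2: bits[6:17] width=11 -> value=1902 (bin 11101101110); offset now 17 = byte 2 bit 1; 15 bits remain
Read 3: bits[17:25] width=8 -> value=181 (bin 10110101); offset now 25 = byte 3 bit 1; 7 bits remain
Read 4: bits[25:26] width=1 -> value=0 (bin 0); offset now 26 = byte 3 bit 2; 6 bits remain

Answer: 6 0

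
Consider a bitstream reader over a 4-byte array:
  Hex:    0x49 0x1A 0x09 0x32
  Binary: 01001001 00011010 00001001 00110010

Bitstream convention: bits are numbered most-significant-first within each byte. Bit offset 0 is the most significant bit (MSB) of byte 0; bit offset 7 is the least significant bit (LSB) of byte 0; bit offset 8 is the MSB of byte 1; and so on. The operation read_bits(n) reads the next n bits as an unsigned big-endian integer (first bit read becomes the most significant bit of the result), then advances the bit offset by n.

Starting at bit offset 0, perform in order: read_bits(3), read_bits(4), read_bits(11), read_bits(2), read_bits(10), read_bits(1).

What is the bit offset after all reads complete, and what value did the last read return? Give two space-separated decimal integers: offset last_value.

Answer: 31 1

Derivation:
Read 1: bits[0:3] width=3 -> value=2 (bin 010); offset now 3 = byte 0 bit 3; 29 bits remain
Read 2: bits[3:7] width=4 -> value=4 (bin 0100); offset now 7 = byte 0 bit 7; 25 bits remain
Read 3: bits[7:18] width=11 -> value=1128 (bin 10001101000); offset now 18 = byte 2 bit 2; 14 bits remain
Read 4: bits[18:20] width=2 -> value=0 (bin 00); offset now 20 = byte 2 bit 4; 12 bits remain
Read 5: bits[20:30] width=10 -> value=588 (bin 1001001100); offset now 30 = byte 3 bit 6; 2 bits remain
Read 6: bits[30:31] width=1 -> value=1 (bin 1); offset now 31 = byte 3 bit 7; 1 bits remain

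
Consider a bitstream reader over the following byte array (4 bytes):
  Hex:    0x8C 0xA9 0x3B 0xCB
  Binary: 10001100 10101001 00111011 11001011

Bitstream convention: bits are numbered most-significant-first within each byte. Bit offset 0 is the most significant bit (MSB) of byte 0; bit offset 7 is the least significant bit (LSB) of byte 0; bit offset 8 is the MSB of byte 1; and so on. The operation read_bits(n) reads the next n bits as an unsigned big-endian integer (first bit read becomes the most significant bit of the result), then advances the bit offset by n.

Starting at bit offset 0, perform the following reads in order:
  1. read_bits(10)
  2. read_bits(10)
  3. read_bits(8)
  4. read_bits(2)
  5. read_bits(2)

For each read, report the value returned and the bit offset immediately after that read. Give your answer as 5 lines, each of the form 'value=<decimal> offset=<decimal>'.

Answer: value=562 offset=10
value=659 offset=20
value=188 offset=28
value=2 offset=30
value=3 offset=32

Derivation:
Read 1: bits[0:10] width=10 -> value=562 (bin 1000110010); offset now 10 = byte 1 bit 2; 22 bits remain
Read 2: bits[10:20] width=10 -> value=659 (bin 1010010011); offset now 20 = byte 2 bit 4; 12 bits remain
Read 3: bits[20:28] width=8 -> value=188 (bin 10111100); offset now 28 = byte 3 bit 4; 4 bits remain
Read 4: bits[28:30] width=2 -> value=2 (bin 10); offset now 30 = byte 3 bit 6; 2 bits remain
Read 5: bits[30:32] width=2 -> value=3 (bin 11); offset now 32 = byte 4 bit 0; 0 bits remain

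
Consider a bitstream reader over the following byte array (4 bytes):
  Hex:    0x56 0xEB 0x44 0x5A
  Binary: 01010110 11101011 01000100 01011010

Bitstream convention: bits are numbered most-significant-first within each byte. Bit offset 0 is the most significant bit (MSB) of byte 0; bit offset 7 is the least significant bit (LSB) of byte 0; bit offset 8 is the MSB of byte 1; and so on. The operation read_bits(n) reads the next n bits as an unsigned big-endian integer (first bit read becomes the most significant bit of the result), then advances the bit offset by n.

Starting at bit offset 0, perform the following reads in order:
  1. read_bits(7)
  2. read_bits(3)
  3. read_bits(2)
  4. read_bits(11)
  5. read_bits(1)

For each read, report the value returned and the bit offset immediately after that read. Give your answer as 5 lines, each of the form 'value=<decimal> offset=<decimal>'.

Read 1: bits[0:7] width=7 -> value=43 (bin 0101011); offset now 7 = byte 0 bit 7; 25 bits remain
Read 2: bits[7:10] width=3 -> value=3 (bin 011); offset now 10 = byte 1 bit 2; 22 bits remain
Read 3: bits[10:12] width=2 -> value=2 (bin 10); offset now 12 = byte 1 bit 4; 20 bits remain
Read 4: bits[12:23] width=11 -> value=1442 (bin 10110100010); offset now 23 = byte 2 bit 7; 9 bits remain
Read 5: bits[23:24] width=1 -> value=0 (bin 0); offset now 24 = byte 3 bit 0; 8 bits remain

Answer: value=43 offset=7
value=3 offset=10
value=2 offset=12
value=1442 offset=23
value=0 offset=24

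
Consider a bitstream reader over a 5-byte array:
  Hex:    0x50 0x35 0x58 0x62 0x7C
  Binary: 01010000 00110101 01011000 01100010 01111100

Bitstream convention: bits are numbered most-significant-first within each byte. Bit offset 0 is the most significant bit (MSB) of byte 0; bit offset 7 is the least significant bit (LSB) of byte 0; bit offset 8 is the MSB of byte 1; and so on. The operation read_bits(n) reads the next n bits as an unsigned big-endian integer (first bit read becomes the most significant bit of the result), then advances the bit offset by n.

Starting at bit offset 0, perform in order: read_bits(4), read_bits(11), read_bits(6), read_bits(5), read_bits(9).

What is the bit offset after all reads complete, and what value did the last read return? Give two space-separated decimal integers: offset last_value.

Read 1: bits[0:4] width=4 -> value=5 (bin 0101); offset now 4 = byte 0 bit 4; 36 bits remain
Read 2: bits[4:15] width=11 -> value=26 (bin 00000011010); offset now 15 = byte 1 bit 7; 25 bits remain
Read 3: bits[15:21] width=6 -> value=43 (bin 101011); offset now 21 = byte 2 bit 5; 19 bits remain
Read 4: bits[21:26] width=5 -> value=1 (bin 00001); offset now 26 = byte 3 bit 2; 14 bits remain
Read 5: bits[26:35] width=9 -> value=275 (bin 100010011); offset now 35 = byte 4 bit 3; 5 bits remain

Answer: 35 275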